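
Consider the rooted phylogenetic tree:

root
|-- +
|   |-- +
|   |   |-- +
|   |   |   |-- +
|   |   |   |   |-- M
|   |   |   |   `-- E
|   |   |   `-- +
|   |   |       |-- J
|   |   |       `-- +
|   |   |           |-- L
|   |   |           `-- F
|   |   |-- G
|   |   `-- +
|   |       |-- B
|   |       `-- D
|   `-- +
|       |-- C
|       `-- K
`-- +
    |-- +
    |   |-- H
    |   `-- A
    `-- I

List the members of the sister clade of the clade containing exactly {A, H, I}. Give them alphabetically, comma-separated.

B, C, D, E, F, G, J, K, L, M

The clade containing exactly {A, H, I} attaches directly to the root of the tree.
The other lineage descending from that same node — the sister group — is ((((M,E),(J,(L,F))),G,(B,D)),(C,K)); its 10 tips in alphabetical order are the answer.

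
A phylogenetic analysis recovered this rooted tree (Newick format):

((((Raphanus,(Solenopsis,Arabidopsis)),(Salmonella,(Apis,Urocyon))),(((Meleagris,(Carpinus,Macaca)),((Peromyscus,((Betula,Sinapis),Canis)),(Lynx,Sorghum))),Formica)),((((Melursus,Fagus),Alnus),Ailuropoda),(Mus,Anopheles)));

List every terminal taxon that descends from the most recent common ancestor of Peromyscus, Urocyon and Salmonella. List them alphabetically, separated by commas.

Tracing Peromyscus: it sits inside (Peromyscus,((Betula,Sinapis),Canis)).
Tracing Urocyon: it sits inside (Apis,Urocyon).
Tracing Salmonella: it sits inside (Salmonella,(Apis,Urocyon)).
The smallest clade enclosing all 3 is (((Raphanus,(Solenopsis,Arabidopsis)),(Salmonella,(Apis,Urocyon))),(((Meleagris,(Carpinus,Macaca)),((Peromyscus,((Betula,Sinapis),Canis)),(Lynx,Sorghum))),Formica)); the answer is its 16 terminal taxa in alphabetical order.

Apis, Arabidopsis, Betula, Canis, Carpinus, Formica, Lynx, Macaca, Meleagris, Peromyscus, Raphanus, Salmonella, Sinapis, Solenopsis, Sorghum, Urocyon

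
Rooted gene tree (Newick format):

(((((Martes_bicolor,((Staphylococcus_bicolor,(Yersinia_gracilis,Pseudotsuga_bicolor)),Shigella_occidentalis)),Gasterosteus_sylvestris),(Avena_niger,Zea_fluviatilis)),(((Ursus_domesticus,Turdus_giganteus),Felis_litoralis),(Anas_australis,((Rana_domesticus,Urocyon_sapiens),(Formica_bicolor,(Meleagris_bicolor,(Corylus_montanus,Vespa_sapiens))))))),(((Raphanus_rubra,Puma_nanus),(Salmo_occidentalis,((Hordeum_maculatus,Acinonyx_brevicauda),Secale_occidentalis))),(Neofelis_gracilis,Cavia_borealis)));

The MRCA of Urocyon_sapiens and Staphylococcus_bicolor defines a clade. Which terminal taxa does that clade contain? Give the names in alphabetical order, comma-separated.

Anas_australis, Avena_niger, Corylus_montanus, Felis_litoralis, Formica_bicolor, Gasterosteus_sylvestris, Martes_bicolor, Meleagris_bicolor, Pseudotsuga_bicolor, Rana_domesticus, Shigella_occidentalis, Staphylococcus_bicolor, Turdus_giganteus, Urocyon_sapiens, Ursus_domesticus, Vespa_sapiens, Yersinia_gracilis, Zea_fluviatilis

Tracing Urocyon_sapiens: it sits inside (Rana_domesticus,Urocyon_sapiens).
Tracing Staphylococcus_bicolor: it sits inside (Staphylococcus_bicolor,(Yersinia_gracilis,Pseudotsuga_bicolor)).
The smallest clade enclosing both is ((((Martes_bicolor,((Staphylococcus_bicolor,(Yersinia_gracilis,Pseudotsuga_bicolor)),Shigella_occidentalis)),Gasterosteus_sylvestris),(Avena_niger,Zea_fluviatilis)),(((Ursus_domesticus,Turdus_giganteus),Felis_litoralis),(Anas_australis,((Rana_domesticus,Urocyon_sapiens),(Formica_bicolor,(Meleagris_bicolor,(Corylus_montanus,Vespa_sapiens))))))); the answer is its 18 terminal taxa in alphabetical order.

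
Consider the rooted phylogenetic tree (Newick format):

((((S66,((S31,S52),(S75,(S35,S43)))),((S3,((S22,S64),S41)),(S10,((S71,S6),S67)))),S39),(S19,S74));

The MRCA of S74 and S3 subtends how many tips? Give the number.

17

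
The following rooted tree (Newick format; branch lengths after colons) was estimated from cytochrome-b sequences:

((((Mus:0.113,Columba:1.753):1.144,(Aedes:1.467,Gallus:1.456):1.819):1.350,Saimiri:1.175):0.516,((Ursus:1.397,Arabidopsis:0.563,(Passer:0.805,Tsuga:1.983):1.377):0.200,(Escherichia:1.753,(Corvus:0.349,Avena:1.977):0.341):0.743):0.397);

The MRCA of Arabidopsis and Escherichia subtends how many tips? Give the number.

7

The MRCA of Arabidopsis and Escherichia is the node subtending ((Ursus,Arabidopsis,(Passer,Tsuga)),(Escherichia,(Corvus,Avena))).
That clade contains 7 terminal taxa: Arabidopsis, Avena, Corvus, Escherichia, Passer, Tsuga, Ursus.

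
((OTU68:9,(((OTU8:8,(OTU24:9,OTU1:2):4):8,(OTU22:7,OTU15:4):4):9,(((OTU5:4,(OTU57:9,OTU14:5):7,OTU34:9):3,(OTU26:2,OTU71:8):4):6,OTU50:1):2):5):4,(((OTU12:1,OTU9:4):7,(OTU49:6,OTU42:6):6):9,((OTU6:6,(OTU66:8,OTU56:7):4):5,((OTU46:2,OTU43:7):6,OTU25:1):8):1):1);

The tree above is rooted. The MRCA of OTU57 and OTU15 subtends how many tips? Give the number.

12

The MRCA of OTU57 and OTU15 is the node subtending (((OTU8,(OTU24,OTU1)),(OTU22,OTU15)),(((OTU5,(OTU57,OTU14),OTU34),(OTU26,OTU71)),OTU50)).
That clade contains 12 terminal taxa: OTU1, OTU14, OTU15, OTU22, OTU24, OTU26, OTU34, OTU5, OTU50, OTU57, OTU71, OTU8.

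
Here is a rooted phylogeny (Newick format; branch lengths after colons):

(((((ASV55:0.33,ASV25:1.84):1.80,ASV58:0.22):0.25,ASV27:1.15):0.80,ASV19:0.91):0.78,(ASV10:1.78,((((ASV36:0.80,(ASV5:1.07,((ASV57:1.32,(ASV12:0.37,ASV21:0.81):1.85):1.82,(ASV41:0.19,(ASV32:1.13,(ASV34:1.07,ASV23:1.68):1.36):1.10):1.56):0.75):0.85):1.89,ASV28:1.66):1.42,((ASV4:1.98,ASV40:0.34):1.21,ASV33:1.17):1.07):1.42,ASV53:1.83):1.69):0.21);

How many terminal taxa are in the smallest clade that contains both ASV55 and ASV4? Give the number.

The MRCA of ASV55 and ASV4 is the root, so the clade is the entire tree.
That clade contains 20 terminal taxa: ASV10, ASV12, ASV19, ASV21, ASV23, ASV25, ASV27, ASV28, ASV32, ASV33, ASV34, ASV36, ASV4, ASV40, ASV41, ASV5, ASV53, ASV55, ASV57, ASV58.

20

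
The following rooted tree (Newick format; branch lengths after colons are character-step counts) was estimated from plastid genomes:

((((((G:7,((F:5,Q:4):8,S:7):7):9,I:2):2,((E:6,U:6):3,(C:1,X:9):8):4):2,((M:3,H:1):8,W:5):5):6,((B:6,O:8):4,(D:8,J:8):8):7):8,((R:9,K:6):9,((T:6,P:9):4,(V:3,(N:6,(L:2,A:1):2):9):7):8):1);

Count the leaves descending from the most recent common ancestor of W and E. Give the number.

The MRCA of W and E is the node subtending ((((G,((F,Q),S)),I),((E,U),(C,X))),((M,H),W)).
That clade contains 12 terminal taxa: C, E, F, G, H, I, M, Q, S, U, W, X.

12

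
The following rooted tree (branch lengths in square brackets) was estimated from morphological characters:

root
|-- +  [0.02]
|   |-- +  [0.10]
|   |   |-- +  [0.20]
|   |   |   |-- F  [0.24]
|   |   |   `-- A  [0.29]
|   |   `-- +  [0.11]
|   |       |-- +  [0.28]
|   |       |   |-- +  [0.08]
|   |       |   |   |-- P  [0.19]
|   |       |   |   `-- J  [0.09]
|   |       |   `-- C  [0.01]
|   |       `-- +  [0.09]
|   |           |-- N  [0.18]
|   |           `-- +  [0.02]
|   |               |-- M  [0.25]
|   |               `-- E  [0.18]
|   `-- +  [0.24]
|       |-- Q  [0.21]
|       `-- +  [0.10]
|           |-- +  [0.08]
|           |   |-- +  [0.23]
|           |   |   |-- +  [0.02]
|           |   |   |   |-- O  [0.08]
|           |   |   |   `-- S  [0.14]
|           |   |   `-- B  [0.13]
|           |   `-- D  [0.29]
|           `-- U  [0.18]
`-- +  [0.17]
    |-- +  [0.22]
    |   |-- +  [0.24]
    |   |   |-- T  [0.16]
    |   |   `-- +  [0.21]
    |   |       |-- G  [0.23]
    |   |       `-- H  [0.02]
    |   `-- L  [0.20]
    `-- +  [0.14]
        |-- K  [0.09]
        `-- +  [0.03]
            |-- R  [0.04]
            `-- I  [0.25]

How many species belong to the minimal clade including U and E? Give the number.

The MRCA of U and E is the node subtending (((F,A),(((P,J),C),(N,(M,E)))),(Q,((((O,S),B),D),U))).
That clade contains 14 terminal taxa: A, B, C, D, E, F, J, M, N, O, P, Q, S, U.

14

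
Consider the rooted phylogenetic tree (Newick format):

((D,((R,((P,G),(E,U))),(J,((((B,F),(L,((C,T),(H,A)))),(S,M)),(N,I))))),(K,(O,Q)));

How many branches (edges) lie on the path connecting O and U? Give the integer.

9

The MRCA of O and U is the root of the tree.
From O up to that node: 3 branches. From U up to the same node: 6 branches. Total: 3 + 6 = 9.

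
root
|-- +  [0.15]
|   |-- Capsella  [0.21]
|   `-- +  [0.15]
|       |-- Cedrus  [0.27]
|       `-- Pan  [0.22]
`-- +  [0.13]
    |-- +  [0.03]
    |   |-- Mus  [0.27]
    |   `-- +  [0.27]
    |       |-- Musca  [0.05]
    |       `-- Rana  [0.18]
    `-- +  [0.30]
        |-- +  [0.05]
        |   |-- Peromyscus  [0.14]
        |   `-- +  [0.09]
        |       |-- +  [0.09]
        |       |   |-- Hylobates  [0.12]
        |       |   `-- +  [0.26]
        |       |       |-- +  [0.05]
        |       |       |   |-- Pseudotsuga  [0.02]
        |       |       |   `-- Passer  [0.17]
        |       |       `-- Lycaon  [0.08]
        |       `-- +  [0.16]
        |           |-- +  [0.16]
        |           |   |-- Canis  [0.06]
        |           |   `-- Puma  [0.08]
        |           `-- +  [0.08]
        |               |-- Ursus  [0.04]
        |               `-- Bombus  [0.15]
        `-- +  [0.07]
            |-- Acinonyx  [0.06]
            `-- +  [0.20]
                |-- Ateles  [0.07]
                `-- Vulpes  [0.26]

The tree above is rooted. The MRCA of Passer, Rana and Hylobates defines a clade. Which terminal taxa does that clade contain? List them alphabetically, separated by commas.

Acinonyx, Ateles, Bombus, Canis, Hylobates, Lycaon, Mus, Musca, Passer, Peromyscus, Pseudotsuga, Puma, Rana, Ursus, Vulpes

Tracing Passer: it sits inside (Pseudotsuga,Passer).
Tracing Rana: it sits inside (Musca,Rana).
Tracing Hylobates: it sits inside (Hylobates,((Pseudotsuga,Passer),Lycaon)).
The smallest clade enclosing all 3 is ((Mus,(Musca,Rana)),((Peromyscus,((Hylobates,((Pseudotsuga,Passer),Lycaon)),((Canis,Puma),(Ursus,Bombus)))),(Acinonyx,(Ateles,Vulpes)))); the answer is its 15 terminal taxa in alphabetical order.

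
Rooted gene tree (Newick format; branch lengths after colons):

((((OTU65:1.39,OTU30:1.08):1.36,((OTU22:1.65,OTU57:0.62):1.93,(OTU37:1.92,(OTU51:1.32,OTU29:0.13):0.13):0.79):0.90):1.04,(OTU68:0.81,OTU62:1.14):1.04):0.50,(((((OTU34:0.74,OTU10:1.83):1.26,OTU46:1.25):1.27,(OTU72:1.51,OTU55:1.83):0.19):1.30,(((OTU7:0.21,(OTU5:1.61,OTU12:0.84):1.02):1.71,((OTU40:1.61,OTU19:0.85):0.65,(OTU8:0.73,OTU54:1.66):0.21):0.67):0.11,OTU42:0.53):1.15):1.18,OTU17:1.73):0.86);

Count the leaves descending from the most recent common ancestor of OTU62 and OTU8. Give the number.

23

The MRCA of OTU62 and OTU8 is the root, so the clade is the entire tree.
That clade contains 23 terminal taxa: OTU10, OTU12, OTU17, OTU19, OTU22, OTU29, OTU30, OTU34, OTU37, OTU40, OTU42, OTU46, OTU5, OTU51, OTU54, OTU55, OTU57, OTU62, OTU65, OTU68, OTU7, OTU72, OTU8.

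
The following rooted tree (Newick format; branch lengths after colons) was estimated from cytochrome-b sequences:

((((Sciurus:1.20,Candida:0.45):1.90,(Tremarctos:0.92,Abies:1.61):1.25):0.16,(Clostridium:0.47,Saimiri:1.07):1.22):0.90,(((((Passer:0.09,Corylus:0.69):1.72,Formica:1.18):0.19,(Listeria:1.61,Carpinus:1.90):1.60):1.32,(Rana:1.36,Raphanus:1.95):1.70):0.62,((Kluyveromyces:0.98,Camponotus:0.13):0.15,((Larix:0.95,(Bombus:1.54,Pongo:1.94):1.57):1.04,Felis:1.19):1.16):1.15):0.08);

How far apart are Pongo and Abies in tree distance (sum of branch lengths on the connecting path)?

10.86

The path runs Pongo → … → MRCA → … → Abies; the MRCA is the root of the tree.
Branch lengths along that path: 1.94 + 1.57 + 1.04 + 1.16 + 1.15 + 0.08 + 0.90 + 0.16 + 1.25 + 1.61 = 10.86.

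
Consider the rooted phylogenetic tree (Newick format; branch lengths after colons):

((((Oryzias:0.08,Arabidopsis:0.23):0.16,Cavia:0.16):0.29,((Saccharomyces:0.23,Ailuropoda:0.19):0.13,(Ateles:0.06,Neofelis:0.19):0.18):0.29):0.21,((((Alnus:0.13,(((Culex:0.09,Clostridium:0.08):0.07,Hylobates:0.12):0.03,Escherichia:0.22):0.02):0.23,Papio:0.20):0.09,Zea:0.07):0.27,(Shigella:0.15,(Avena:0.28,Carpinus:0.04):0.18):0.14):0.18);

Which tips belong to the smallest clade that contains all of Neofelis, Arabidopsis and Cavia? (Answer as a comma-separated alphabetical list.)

Ailuropoda, Arabidopsis, Ateles, Cavia, Neofelis, Oryzias, Saccharomyces

Tracing Neofelis: it sits inside (Ateles,Neofelis).
Tracing Arabidopsis: it sits inside (Oryzias,Arabidopsis).
Tracing Cavia: it sits inside ((Oryzias,Arabidopsis),Cavia).
The smallest clade enclosing all 3 is (((Oryzias,Arabidopsis),Cavia),((Saccharomyces,Ailuropoda),(Ateles,Neofelis))); the answer is its 7 terminal taxa in alphabetical order.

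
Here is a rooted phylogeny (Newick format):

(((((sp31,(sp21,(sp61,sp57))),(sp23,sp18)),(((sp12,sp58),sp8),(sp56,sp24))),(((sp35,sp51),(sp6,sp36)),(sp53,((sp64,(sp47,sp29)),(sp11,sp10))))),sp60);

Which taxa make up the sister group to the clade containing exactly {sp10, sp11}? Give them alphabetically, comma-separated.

The clade containing exactly {sp10, sp11} attaches to the tree at the node subtending ((sp64,(sp47,sp29)),(sp11,sp10)).
The other lineage descending from that same node — the sister group — is (sp64,(sp47,sp29)); its 3 tips in alphabetical order are the answer.

sp29, sp47, sp64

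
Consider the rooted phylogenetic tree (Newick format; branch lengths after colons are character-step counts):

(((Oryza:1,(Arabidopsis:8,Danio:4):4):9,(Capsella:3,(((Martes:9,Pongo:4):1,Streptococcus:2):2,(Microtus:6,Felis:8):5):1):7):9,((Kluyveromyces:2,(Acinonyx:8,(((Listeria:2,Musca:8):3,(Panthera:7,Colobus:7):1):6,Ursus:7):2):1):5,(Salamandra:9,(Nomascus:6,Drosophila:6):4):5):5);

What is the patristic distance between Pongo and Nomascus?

The path runs Pongo → … → MRCA → … → Nomascus; the MRCA is the root of the tree.
Branch lengths along that path: 4 + 1 + 2 + 1 + 7 + 9 + 5 + 5 + 4 + 6 = 44.

44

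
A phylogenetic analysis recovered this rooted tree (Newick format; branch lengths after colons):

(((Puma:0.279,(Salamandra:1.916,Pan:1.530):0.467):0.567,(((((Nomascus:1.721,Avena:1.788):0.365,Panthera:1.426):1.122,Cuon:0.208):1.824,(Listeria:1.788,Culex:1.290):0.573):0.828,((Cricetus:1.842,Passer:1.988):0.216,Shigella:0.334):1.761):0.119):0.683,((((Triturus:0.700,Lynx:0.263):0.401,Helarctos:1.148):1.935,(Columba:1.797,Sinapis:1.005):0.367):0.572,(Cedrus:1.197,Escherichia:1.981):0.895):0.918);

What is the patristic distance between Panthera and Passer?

9.165

The path runs Panthera → … → MRCA → … → Passer; the MRCA is the node subtending (((((Nomascus,Avena),Panthera),Cuon),(Listeria,Culex)),((Cricetus,Passer),Shigella)).
Branch lengths along that path: 1.426 + 1.122 + 1.824 + 0.828 + 1.761 + 0.216 + 1.988 = 9.165.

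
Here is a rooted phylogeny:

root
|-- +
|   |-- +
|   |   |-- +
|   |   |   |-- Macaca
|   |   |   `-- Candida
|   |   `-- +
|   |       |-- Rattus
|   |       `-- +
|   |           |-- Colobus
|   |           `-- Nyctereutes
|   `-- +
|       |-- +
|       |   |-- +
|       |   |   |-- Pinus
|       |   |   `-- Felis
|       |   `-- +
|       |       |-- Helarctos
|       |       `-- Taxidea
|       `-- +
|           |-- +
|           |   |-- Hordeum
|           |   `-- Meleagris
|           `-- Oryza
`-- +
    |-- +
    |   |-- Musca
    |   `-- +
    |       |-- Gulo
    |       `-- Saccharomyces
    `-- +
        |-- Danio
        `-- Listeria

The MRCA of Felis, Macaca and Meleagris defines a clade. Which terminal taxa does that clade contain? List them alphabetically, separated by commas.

Candida, Colobus, Felis, Helarctos, Hordeum, Macaca, Meleagris, Nyctereutes, Oryza, Pinus, Rattus, Taxidea

Tracing Felis: it sits inside (Pinus,Felis).
Tracing Macaca: it sits inside (Macaca,Candida).
Tracing Meleagris: it sits inside (Hordeum,Meleagris).
The smallest clade enclosing all 3 is (((Macaca,Candida),(Rattus,(Colobus,Nyctereutes))),(((Pinus,Felis),(Helarctos,Taxidea)),((Hordeum,Meleagris),Oryza))); the answer is its 12 terminal taxa in alphabetical order.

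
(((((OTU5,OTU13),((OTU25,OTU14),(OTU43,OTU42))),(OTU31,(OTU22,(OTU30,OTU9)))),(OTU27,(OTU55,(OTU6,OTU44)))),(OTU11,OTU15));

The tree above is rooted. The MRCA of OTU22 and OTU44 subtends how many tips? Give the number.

The MRCA of OTU22 and OTU44 is the node subtending ((((OTU5,OTU13),((OTU25,OTU14),(OTU43,OTU42))),(OTU31,(OTU22,(OTU30,OTU9)))),(OTU27,(OTU55,(OTU6,OTU44)))).
That clade contains 14 terminal taxa: OTU13, OTU14, OTU22, OTU25, OTU27, OTU30, OTU31, OTU42, OTU43, OTU44, OTU5, OTU55, OTU6, OTU9.

14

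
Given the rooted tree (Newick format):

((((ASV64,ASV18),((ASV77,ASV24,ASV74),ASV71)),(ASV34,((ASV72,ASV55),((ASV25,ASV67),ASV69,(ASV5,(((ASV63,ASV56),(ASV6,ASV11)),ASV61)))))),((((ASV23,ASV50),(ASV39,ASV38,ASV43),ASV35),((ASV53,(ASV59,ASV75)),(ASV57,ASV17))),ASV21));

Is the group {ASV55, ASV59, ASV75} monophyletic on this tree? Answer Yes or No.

The MRCA of the listed taxa is the root, so the smallest clade containing them is the whole tree.
That clade also contains ASV11, ASV17, ASV18, ASV21, ASV23, ASV24, ASV25, ASV34, ASV35, ASV38, ASV39, ASV43, ASV5, ASV50, ASV53, ASV56, ASV57, ASV6, ASV61, ASV63, ASV64, ASV67, ASV69, ASV71, ASV72, ASV74, ASV77, which are not in the proposed group, so the group is not monophyletic.

No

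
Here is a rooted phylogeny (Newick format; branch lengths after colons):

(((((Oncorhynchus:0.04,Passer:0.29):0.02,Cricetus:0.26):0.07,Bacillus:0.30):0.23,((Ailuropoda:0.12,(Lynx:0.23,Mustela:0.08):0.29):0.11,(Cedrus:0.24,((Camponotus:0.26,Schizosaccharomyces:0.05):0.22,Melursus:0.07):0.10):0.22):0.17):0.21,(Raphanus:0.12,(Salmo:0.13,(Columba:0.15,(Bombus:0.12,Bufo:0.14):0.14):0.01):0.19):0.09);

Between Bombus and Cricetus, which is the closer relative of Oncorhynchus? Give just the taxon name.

The MRCA of Oncorhynchus and Cricetus subtends ((Oncorhynchus,Passer),Cricetus) (3 taxa).
The MRCA of Oncorhynchus and Bombus is the root, subtending the entire tree (16 taxa).
The first is nested inside the second, so Oncorhynchus shares a more recent common ancestor with Cricetus.

Cricetus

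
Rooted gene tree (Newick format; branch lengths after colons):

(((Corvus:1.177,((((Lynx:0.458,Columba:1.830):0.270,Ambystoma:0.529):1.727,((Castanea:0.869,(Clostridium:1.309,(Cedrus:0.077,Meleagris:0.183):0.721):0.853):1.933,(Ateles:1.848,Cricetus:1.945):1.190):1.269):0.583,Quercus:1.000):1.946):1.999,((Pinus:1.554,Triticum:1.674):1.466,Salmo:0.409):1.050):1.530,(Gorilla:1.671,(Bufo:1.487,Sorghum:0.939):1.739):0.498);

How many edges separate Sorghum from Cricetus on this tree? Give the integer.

10

The MRCA of Sorghum and Cricetus is the root of the tree.
From Sorghum up to that node: 3 branches. From Cricetus up to the same node: 7 branches. Total: 3 + 7 = 10.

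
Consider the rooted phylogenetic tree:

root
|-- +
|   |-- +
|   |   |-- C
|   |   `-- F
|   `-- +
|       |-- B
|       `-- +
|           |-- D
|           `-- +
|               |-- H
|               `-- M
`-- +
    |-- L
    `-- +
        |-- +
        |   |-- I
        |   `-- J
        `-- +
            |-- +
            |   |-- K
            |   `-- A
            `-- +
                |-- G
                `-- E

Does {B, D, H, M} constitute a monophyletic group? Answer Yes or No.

Yes

The most recent common ancestor of these taxa subtends (B,(D,(H,M))).
That clade has exactly 4 tips — every listed taxon and nothing else — so the group is monophyletic.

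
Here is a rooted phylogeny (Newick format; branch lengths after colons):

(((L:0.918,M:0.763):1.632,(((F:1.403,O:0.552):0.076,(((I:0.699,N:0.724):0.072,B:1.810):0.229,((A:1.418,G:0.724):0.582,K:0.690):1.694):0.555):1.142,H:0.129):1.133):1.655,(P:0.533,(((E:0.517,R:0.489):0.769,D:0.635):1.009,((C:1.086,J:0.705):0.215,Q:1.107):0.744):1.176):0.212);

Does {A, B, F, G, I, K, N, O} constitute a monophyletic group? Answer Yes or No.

Yes

The most recent common ancestor of these taxa subtends ((F,O),(((I,N),B),((A,G),K))).
That clade has exactly 8 tips — every listed taxon and nothing else — so the group is monophyletic.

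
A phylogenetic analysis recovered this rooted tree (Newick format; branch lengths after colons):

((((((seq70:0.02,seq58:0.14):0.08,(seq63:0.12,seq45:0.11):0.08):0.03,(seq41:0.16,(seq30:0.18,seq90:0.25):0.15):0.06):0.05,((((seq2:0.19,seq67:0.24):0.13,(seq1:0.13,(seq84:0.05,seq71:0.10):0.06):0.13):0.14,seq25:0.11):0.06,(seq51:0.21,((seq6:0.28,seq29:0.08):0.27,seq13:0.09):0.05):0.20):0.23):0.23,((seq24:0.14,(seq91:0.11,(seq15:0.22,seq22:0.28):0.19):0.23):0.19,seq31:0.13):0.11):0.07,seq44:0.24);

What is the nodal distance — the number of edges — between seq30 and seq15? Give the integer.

10

The MRCA of seq30 and seq15 is the node subtending (((((seq70,seq58),(seq63,seq45)),(seq41,(seq30,seq90))),((((seq2,seq67),(seq1,(seq84,seq71))),seq25),(seq51,((seq6,seq29),seq13)))),((seq24,(seq91,(seq15,seq22))),seq31)).
From seq30 up to that node: 5 branches. From seq15 up to the same node: 5 branches. Total: 5 + 5 = 10.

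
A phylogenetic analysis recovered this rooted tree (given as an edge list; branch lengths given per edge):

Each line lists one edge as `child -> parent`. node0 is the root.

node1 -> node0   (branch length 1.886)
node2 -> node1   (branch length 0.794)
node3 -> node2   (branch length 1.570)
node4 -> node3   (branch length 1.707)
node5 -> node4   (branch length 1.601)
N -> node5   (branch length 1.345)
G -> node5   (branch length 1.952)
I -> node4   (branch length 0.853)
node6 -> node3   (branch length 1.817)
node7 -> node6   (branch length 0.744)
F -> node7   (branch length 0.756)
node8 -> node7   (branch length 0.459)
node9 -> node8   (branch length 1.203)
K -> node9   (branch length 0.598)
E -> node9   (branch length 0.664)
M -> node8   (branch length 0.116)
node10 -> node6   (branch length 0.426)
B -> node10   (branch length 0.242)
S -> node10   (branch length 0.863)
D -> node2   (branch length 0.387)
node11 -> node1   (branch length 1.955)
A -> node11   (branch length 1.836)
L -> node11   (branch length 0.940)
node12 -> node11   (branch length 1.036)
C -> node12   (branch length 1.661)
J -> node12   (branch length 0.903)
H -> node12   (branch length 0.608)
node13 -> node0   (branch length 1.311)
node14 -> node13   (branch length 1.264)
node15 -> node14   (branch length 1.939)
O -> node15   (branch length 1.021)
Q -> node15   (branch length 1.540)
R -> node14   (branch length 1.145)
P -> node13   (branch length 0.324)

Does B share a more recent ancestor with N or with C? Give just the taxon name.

The MRCA of B and N subtends (((N,G),I),((F,((K,E),M)),(B,S))) (9 taxa).
The MRCA of B and C subtends (((((N,G),I),((F,((K,E),M)),(B,S))),D),(A,L,(C,J,H))) (15 taxa).
The first is nested inside the second, so B shares a more recent common ancestor with N.

N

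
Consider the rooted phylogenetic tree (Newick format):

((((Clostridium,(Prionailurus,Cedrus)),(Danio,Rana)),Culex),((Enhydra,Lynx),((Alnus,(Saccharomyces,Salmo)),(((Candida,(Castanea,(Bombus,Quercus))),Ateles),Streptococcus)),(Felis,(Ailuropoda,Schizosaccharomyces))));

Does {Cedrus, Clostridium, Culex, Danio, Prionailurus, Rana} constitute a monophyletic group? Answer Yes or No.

The most recent common ancestor of these taxa subtends (((Clostridium,(Prionailurus,Cedrus)),(Danio,Rana)),Culex).
That clade has exactly 6 tips — every listed taxon and nothing else — so the group is monophyletic.

Yes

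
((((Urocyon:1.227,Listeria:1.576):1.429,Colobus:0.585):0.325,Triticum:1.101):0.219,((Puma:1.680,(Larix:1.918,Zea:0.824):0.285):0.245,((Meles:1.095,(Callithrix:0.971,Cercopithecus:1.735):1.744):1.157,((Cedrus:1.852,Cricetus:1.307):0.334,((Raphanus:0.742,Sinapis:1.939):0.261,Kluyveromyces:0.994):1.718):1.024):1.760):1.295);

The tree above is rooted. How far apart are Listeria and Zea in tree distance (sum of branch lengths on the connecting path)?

The path runs Listeria → … → MRCA → … → Zea; the MRCA is the root of the tree.
Branch lengths along that path: 1.576 + 1.429 + 0.325 + 0.219 + 1.295 + 0.245 + 0.285 + 0.824 = 6.198.

6.198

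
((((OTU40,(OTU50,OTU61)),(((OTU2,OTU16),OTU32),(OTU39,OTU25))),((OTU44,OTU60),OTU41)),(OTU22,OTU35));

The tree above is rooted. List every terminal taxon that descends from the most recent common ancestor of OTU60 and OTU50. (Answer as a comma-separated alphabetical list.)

Tracing OTU60: it sits inside (OTU44,OTU60).
Tracing OTU50: it sits inside (OTU50,OTU61).
The smallest clade enclosing both is (((OTU40,(OTU50,OTU61)),(((OTU2,OTU16),OTU32),(OTU39,OTU25))),((OTU44,OTU60),OTU41)); the answer is its 11 terminal taxa in alphabetical order.

OTU16, OTU2, OTU25, OTU32, OTU39, OTU40, OTU41, OTU44, OTU50, OTU60, OTU61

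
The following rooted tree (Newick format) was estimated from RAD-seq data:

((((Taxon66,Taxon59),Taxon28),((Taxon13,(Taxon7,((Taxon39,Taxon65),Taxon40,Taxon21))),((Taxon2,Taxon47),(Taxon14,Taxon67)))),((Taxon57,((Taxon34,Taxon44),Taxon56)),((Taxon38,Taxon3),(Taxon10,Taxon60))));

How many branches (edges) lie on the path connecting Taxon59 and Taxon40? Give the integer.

The MRCA of Taxon59 and Taxon40 is the node subtending (((Taxon66,Taxon59),Taxon28),((Taxon13,(Taxon7,((Taxon39,Taxon65),Taxon40,Taxon21))),((Taxon2,Taxon47),(Taxon14,Taxon67)))).
From Taxon59 up to that node: 3 branches. From Taxon40 up to the same node: 5 branches. Total: 3 + 5 = 8.

8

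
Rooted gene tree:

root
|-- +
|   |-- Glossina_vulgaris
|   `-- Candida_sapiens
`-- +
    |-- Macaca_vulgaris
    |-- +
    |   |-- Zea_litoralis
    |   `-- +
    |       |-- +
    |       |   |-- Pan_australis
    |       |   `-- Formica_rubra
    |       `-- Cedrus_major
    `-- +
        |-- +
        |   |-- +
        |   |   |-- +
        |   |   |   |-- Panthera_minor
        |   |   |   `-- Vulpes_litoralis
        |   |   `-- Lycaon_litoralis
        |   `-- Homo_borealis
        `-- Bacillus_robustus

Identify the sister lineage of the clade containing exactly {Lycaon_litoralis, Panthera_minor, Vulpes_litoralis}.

Homo_borealis

The clade containing exactly {Lycaon_litoralis, Panthera_minor, Vulpes_litoralis} attaches to the tree at the node subtending (((Panthera_minor,Vulpes_litoralis),Lycaon_litoralis),Homo_borealis).
The other lineage descending from that same node — the sister group — is the single tip Homo_borealis.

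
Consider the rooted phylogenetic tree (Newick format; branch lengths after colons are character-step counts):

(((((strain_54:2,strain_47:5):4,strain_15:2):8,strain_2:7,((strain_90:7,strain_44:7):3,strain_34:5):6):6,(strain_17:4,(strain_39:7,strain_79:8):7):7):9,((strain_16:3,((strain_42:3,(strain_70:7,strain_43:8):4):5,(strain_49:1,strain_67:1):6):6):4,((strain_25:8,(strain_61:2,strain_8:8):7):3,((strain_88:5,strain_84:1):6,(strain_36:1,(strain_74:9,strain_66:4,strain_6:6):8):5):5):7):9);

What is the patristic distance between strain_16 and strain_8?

32

The path runs strain_16 → … → MRCA → … → strain_8; the MRCA is the node subtending ((strain_16,((strain_42,(strain_70,strain_43)),(strain_49,strain_67))),((strain_25,(strain_61,strain_8)),((strain_88,strain_84),(strain_36,(strain_74,strain_66,strain_6))))).
Branch lengths along that path: 3 + 4 + 7 + 3 + 7 + 8 = 32.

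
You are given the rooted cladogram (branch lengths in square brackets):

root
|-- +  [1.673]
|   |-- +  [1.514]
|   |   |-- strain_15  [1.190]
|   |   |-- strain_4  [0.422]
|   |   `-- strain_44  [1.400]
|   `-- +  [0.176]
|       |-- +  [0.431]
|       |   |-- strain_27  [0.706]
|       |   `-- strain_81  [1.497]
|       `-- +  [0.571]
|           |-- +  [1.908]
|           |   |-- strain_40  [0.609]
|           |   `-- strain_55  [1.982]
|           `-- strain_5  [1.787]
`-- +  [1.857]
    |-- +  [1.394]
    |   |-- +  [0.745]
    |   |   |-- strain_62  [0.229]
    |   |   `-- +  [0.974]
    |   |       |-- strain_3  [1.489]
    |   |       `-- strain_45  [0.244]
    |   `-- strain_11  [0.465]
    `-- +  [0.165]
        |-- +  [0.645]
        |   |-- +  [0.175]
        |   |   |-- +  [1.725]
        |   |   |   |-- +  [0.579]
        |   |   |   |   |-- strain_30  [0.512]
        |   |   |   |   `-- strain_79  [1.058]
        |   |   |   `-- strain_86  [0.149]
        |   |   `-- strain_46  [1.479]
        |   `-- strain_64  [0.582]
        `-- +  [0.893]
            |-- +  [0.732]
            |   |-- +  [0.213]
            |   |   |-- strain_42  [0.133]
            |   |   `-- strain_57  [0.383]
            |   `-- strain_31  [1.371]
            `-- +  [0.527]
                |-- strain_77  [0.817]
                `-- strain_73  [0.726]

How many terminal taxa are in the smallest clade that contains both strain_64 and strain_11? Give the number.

14

The MRCA of strain_64 and strain_11 is the node subtending (((strain_62,(strain_3,strain_45)),strain_11),(((((strain_30,strain_79),strain_86),strain_46),strain_64),(((strain_42,strain_57),strain_31),(strain_77,strain_73)))).
That clade contains 14 terminal taxa: strain_11, strain_3, strain_30, strain_31, strain_42, strain_45, strain_46, strain_57, strain_62, strain_64, strain_73, strain_77, strain_79, strain_86.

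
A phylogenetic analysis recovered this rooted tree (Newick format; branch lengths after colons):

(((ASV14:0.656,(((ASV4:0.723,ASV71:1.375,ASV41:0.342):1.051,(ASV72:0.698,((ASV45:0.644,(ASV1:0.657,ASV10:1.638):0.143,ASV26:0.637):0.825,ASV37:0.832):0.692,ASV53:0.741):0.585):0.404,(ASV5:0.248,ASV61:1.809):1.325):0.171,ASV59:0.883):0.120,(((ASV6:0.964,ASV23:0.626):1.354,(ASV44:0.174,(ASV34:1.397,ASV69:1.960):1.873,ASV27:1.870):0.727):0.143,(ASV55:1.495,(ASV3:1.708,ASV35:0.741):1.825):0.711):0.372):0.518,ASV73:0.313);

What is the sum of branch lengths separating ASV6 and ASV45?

6.274

The path runs ASV6 → … → MRCA → … → ASV45; the MRCA is the node subtending ((ASV14,(((ASV4,ASV71,ASV41),(ASV72,((ASV45,(ASV1,ASV10),ASV26),ASV37),ASV53)),(ASV5,ASV61)),ASV59),(((ASV6,ASV23),(ASV44,(ASV34,ASV69),ASV27)),(ASV55,(ASV3,ASV35)))).
Branch lengths along that path: 0.964 + 1.354 + 0.143 + 0.372 + 0.120 + 0.171 + 0.404 + 0.585 + 0.692 + 0.825 + 0.644 = 6.274.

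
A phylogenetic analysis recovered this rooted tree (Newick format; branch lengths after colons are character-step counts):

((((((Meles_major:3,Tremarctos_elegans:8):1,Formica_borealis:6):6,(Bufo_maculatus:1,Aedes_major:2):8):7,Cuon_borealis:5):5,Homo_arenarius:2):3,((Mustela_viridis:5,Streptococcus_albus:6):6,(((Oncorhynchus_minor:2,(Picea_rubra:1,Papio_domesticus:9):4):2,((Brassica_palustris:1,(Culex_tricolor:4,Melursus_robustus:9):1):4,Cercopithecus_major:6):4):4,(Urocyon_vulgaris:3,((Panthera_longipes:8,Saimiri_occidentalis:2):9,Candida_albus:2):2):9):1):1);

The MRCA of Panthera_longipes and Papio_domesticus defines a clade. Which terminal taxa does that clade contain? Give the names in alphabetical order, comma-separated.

Tracing Panthera_longipes: it sits inside (Panthera_longipes,Saimiri_occidentalis).
Tracing Papio_domesticus: it sits inside (Picea_rubra,Papio_domesticus).
The smallest clade enclosing both is (((Oncorhynchus_minor,(Picea_rubra,Papio_domesticus)),((Brassica_palustris,(Culex_tricolor,Melursus_robustus)),Cercopithecus_major)),(Urocyon_vulgaris,((Panthera_longipes,Saimiri_occidentalis),Candida_albus))); the answer is its 11 terminal taxa in alphabetical order.

Brassica_palustris, Candida_albus, Cercopithecus_major, Culex_tricolor, Melursus_robustus, Oncorhynchus_minor, Panthera_longipes, Papio_domesticus, Picea_rubra, Saimiri_occidentalis, Urocyon_vulgaris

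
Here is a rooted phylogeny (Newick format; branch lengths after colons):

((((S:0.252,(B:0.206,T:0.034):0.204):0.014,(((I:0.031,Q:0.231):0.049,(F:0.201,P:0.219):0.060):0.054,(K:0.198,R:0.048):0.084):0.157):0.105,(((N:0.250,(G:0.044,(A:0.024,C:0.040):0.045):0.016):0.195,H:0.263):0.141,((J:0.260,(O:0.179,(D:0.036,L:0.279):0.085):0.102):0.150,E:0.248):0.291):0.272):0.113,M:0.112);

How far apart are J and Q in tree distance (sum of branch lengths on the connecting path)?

1.569

The path runs J → … → MRCA → … → Q; the MRCA is the node subtending (((S,(B,T)),(((I,Q),(F,P)),(K,R))),(((N,(G,(A,C))),H),((J,(O,(D,L))),E))).
Branch lengths along that path: 0.260 + 0.150 + 0.291 + 0.272 + 0.105 + 0.157 + 0.054 + 0.049 + 0.231 = 1.569.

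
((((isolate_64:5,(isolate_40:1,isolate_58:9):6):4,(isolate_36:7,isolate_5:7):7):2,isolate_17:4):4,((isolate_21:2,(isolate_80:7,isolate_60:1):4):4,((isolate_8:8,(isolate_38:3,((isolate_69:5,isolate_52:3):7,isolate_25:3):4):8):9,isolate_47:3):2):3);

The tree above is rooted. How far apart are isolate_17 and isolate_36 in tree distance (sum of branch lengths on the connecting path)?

20

The path runs isolate_17 → … → MRCA → … → isolate_36; the MRCA is the node subtending (((isolate_64,(isolate_40,isolate_58)),(isolate_36,isolate_5)),isolate_17).
Branch lengths along that path: 4 + 2 + 7 + 7 = 20.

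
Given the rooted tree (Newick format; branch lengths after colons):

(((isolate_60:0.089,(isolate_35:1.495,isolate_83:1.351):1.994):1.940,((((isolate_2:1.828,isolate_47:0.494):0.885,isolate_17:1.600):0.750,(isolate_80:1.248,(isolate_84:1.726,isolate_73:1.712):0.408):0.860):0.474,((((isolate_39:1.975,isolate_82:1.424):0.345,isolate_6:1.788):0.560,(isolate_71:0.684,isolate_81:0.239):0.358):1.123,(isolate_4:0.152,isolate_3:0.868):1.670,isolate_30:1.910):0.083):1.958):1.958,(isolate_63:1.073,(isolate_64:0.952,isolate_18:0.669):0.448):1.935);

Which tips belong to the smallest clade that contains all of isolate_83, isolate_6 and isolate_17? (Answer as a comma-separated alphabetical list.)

isolate_17, isolate_2, isolate_3, isolate_30, isolate_35, isolate_39, isolate_4, isolate_47, isolate_6, isolate_60, isolate_71, isolate_73, isolate_80, isolate_81, isolate_82, isolate_83, isolate_84

Tracing isolate_83: it sits inside (isolate_35,isolate_83).
Tracing isolate_6: it sits inside ((isolate_39,isolate_82),isolate_6).
Tracing isolate_17: it sits inside ((isolate_2,isolate_47),isolate_17).
The smallest clade enclosing all 3 is ((isolate_60,(isolate_35,isolate_83)),((((isolate_2,isolate_47),isolate_17),(isolate_80,(isolate_84,isolate_73))),((((isolate_39,isolate_82),isolate_6),(isolate_71,isolate_81)),(isolate_4,isolate_3),isolate_30))); the answer is its 17 terminal taxa in alphabetical order.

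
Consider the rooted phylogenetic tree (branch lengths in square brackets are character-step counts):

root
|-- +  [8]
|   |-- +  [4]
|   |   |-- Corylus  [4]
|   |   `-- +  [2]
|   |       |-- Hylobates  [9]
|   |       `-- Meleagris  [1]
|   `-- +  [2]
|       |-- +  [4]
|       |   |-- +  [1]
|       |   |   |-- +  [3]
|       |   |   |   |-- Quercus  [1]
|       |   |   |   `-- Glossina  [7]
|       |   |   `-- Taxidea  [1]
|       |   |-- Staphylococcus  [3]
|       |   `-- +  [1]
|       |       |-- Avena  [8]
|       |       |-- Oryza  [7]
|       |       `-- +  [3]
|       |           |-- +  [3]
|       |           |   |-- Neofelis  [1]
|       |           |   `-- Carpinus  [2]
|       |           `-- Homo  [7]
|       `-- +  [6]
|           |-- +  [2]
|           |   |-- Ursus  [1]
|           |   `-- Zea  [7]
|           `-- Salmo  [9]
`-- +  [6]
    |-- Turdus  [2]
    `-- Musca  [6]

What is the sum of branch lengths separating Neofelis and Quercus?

The path runs Neofelis → … → MRCA → … → Quercus; the MRCA is the node subtending (((Quercus,Glossina),Taxidea),Staphylococcus,(Avena,Oryza,((Neofelis,Carpinus),Homo))).
Branch lengths along that path: 1 + 3 + 3 + 1 + 1 + 3 + 1 = 13.

13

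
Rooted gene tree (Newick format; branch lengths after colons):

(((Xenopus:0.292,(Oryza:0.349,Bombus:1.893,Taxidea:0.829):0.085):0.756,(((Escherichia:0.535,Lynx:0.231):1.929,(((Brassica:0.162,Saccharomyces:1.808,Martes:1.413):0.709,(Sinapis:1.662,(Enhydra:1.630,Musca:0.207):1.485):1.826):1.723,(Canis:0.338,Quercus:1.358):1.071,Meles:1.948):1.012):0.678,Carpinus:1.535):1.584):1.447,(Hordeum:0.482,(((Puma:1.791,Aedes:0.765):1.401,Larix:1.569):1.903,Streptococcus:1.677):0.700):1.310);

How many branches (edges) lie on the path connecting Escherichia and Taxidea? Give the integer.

7

The MRCA of Escherichia and Taxidea is the node subtending ((Xenopus,(Oryza,Bombus,Taxidea)),(((Escherichia,Lynx),(((Brassica,Saccharomyces,Martes),(Sinapis,(Enhydra,Musca))),(Canis,Quercus),Meles)),Carpinus)).
From Escherichia up to that node: 4 branches. From Taxidea up to the same node: 3 branches. Total: 4 + 3 = 7.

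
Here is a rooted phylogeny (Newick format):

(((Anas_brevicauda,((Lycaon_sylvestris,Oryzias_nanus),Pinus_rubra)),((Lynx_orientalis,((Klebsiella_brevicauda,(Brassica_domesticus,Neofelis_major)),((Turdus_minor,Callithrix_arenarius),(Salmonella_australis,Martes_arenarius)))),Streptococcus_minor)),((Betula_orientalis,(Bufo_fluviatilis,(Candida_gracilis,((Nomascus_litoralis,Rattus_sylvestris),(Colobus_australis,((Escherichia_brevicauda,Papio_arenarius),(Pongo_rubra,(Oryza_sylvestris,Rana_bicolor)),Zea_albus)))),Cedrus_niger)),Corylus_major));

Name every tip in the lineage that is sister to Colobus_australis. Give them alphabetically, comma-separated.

Colobus_australis attaches to the tree at the node subtending (Colobus_australis,((Escherichia_brevicauda,Papio_arenarius),(Pongo_rubra,(Oryza_sylvestris,Rana_bicolor)),Zea_albus)).
The other lineage descending from that same node — the sister group — is ((Escherichia_brevicauda,Papio_arenarius),(Pongo_rubra,(Oryza_sylvestris,Rana_bicolor)),Zea_albus); its 6 tips in alphabetical order are the answer.

Escherichia_brevicauda, Oryza_sylvestris, Papio_arenarius, Pongo_rubra, Rana_bicolor, Zea_albus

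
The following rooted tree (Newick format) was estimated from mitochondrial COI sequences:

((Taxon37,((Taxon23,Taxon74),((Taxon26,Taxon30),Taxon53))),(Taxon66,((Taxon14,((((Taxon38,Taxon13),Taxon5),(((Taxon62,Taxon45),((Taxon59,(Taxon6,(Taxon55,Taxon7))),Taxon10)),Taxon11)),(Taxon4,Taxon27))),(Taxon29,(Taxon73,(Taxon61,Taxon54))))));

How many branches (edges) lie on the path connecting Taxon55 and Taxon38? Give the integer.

The MRCA of Taxon55 and Taxon38 is the node subtending (((Taxon38,Taxon13),Taxon5),(((Taxon62,Taxon45),((Taxon59,(Taxon6,(Taxon55,Taxon7))),Taxon10)),Taxon11)).
From Taxon55 up to that node: 7 branches. From Taxon38 up to the same node: 3 branches. Total: 7 + 3 = 10.

10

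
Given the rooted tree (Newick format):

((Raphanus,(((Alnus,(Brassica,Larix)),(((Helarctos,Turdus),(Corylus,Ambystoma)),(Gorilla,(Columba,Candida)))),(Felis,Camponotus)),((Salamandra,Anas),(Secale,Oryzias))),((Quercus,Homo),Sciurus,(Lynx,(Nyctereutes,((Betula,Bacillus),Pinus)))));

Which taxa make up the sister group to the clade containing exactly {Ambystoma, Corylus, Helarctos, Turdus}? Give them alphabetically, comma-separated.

Candida, Columba, Gorilla

The clade containing exactly {Ambystoma, Corylus, Helarctos, Turdus} attaches to the tree at the node subtending (((Helarctos,Turdus),(Corylus,Ambystoma)),(Gorilla,(Columba,Candida))).
The other lineage descending from that same node — the sister group — is (Gorilla,(Columba,Candida)); its 3 tips in alphabetical order are the answer.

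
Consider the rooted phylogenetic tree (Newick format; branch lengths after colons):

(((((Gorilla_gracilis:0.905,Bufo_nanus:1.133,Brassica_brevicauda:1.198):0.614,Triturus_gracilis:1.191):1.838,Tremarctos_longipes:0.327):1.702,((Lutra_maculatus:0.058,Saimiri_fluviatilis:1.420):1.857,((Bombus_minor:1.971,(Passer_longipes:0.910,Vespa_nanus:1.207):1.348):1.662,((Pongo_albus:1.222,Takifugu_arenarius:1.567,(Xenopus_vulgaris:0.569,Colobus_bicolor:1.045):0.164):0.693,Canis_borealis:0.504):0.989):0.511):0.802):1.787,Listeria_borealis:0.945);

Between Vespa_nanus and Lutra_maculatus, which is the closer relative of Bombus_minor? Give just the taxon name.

Vespa_nanus

The MRCA of Bombus_minor and Vespa_nanus subtends (Bombus_minor,(Passer_longipes,Vespa_nanus)) (3 taxa).
The MRCA of Bombus_minor and Lutra_maculatus subtends ((Lutra_maculatus,Saimiri_fluviatilis),((Bombus_minor,(Passer_longipes,Vespa_nanus)),((Pongo_albus,Takifugu_arenarius,(Xenopus_vulgaris,Colobus_bicolor)),Canis_borealis))) (10 taxa).
The first is nested inside the second, so Bombus_minor shares a more recent common ancestor with Vespa_nanus.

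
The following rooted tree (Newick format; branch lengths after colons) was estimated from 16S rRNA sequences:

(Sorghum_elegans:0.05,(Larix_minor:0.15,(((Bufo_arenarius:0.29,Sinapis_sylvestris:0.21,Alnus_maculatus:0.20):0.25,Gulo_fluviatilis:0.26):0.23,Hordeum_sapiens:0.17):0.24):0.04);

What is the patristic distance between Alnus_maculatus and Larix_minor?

The path runs Alnus_maculatus → … → MRCA → … → Larix_minor; the MRCA is the node subtending (Larix_minor,(((Bufo_arenarius,Sinapis_sylvestris,Alnus_maculatus),Gulo_fluviatilis),Hordeum_sapiens)).
Branch lengths along that path: 0.20 + 0.25 + 0.23 + 0.24 + 0.15 = 1.07.

1.07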